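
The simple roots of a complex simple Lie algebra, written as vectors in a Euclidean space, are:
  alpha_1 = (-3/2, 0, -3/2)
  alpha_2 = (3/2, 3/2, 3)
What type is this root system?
G2

Compute the Cartan integers a_ij = 2(alpha_i, alpha_j)/(alpha_j, alpha_j); the resulting 2x2 Cartan matrix is
[[2, -1], [-3, 2]].
The roots have two lengths (squared-length ratio 3:1); the short ones are alpha_{1}. The associated Dynkin diagram is two nodes joined by a triple edge (G_2), so the type is G_2.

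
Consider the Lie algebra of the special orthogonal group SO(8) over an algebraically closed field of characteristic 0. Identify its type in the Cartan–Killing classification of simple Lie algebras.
D_4

This is so(8) with 8 even, which has dimension 8(8-1)/2 = 28 and rank 8/2 = 4. In the classification of classical Lie algebras, the orthogonal algebra so(2n) in an even number of variables has type D_n; here n = 4, so the Dynkin diagram is a chain of 2 nodes with a fork of two nodes at one end (D_4). Hence the type is D_4.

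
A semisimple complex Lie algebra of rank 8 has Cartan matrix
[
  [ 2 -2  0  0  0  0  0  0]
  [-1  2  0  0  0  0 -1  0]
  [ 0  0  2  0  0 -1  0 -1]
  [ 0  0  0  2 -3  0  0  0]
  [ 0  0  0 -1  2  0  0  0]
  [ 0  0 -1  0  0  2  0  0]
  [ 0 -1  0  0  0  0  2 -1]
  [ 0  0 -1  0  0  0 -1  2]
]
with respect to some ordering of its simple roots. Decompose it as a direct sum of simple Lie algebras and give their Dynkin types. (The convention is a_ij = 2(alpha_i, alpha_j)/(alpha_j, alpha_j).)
C_6 ⊕ G_2

The diagram associated to this matrix has two connected components: the simple roots {alpha_1, alpha_2, alpha_3, alpha_6, alpha_7, alpha_8} form a chain of 6 nodes with a double edge at one end; the terminal node there is the unique long simple root (C_6), and {alpha_4, alpha_5} form two nodes joined by a triple edge (G_2). A semisimple Lie algebra decomposes uniquely as the direct sum of simple ideals, one per connected component of its Dynkin diagram, so g ≅ C_6 ⊕ G_2 (dimension 78 + 14 = 92).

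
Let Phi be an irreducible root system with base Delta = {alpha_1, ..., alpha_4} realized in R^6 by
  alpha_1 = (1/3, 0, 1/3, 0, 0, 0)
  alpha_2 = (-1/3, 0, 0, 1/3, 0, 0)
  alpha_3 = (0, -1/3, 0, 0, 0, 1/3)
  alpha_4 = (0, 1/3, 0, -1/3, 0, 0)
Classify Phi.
A_4 (sl(5))

Compute the Cartan integers a_ij = 2(alpha_i, alpha_j)/(alpha_j, alpha_j); the resulting 4x4 Cartan matrix is
[[2, -1, 0, 0], [-1, 2, 0, -1], [0, 0, 2, -1], [0, -1, -1, 2]].
All simple roots have the same length, so the diagram is simply laced. The associated Dynkin diagram is a chain of 4 nodes with single edges (A_4), so the type is A_4 (the algebra sl(5)).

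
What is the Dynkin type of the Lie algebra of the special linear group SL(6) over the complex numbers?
This is sl(6), which has dimension 6^2 - 1 = 35 and rank 6 - 1 = 5 (a Cartan subalgebra is the diagonal traceless matrices). In the classification of classical Lie algebras, the special linear algebra sl(n+1) has type A_n; here n = 5, so the Dynkin diagram is a chain of 5 nodes with single edges (A_5). Hence the type is A_5.

A_5 (sl(6))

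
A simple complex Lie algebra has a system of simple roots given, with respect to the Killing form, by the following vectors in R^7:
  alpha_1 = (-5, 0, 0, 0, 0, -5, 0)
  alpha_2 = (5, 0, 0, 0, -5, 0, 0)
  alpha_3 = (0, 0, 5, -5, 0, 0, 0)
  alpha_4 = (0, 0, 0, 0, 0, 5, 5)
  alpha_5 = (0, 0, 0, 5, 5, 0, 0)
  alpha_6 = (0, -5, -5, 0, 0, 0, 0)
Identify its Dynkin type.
Compute the Cartan integers a_ij = 2(alpha_i, alpha_j)/(alpha_j, alpha_j); the resulting 6x6 Cartan matrix is
[[2, -1, 0, -1, 0, 0], [-1, 2, 0, 0, -1, 0], [0, 0, 2, 0, -1, -1], [-1, 0, 0, 2, 0, 0], [0, -1, -1, 0, 2, 0], [0, 0, -1, 0, 0, 2]].
All simple roots have the same length, so the diagram is simply laced. The associated Dynkin diagram is a chain of 6 nodes with single edges (A_6), so the type is A_6 (the algebra sl(7)).

A_6 (sl(7))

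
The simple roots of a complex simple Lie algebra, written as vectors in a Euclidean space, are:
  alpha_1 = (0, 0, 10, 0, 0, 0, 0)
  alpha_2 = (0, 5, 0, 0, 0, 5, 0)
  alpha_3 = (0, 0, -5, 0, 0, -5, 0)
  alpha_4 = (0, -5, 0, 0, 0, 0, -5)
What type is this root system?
C_4

Compute the Cartan integers a_ij = 2(alpha_i, alpha_j)/(alpha_j, alpha_j); the resulting 4x4 Cartan matrix is
[[2, 0, -2, 0], [0, 2, -1, -1], [-1, -1, 2, 0], [0, -1, 0, 2]].
The roots have two lengths (squared-length ratio 2:1); the short ones are alpha_{2,3,4}. The associated Dynkin diagram is a chain of 4 nodes with a double edge at one end; the terminal node there is the unique long simple root (C_4), so the type is C_4 (the algebra sp(8)).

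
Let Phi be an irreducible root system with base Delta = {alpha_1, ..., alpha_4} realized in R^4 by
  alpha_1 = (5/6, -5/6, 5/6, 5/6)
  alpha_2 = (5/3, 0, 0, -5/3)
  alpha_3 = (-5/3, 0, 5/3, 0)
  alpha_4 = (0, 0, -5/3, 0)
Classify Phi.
Compute the Cartan integers a_ij = 2(alpha_i, alpha_j)/(alpha_j, alpha_j); the resulting 4x4 Cartan matrix is
[[2, 0, 0, -1], [0, 2, -1, 0], [0, -1, 2, -2], [-1, 0, -1, 2]].
The roots have two lengths (squared-length ratio 2:1); the short ones are alpha_{1,4}. The associated Dynkin diagram is a chain of 4 nodes with a double edge between the middle two (F_4), so the type is F_4.

F_4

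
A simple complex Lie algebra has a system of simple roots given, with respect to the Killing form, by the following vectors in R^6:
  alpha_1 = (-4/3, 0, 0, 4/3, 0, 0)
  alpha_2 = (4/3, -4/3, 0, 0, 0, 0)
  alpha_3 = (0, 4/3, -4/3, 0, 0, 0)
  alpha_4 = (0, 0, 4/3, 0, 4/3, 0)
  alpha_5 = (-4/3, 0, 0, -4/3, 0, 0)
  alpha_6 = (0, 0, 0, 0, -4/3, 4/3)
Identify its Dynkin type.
Compute the Cartan integers a_ij = 2(alpha_i, alpha_j)/(alpha_j, alpha_j); the resulting 6x6 Cartan matrix is
[[2, -1, 0, 0, 0, 0], [-1, 2, -1, 0, -1, 0], [0, -1, 2, -1, 0, 0], [0, 0, -1, 2, 0, -1], [0, -1, 0, 0, 2, 0], [0, 0, 0, -1, 0, 2]].
All simple roots have the same length, so the diagram is simply laced. The associated Dynkin diagram is a chain of 4 nodes with a fork of two nodes at one end (D_6), so the type is D_6 (the algebra so(12)).

D6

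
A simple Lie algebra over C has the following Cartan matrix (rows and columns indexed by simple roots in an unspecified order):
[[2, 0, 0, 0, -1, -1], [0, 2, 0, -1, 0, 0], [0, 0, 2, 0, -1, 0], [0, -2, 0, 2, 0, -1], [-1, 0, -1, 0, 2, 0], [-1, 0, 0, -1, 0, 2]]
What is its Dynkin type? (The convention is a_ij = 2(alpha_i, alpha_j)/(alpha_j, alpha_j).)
B_6

The matrix has rank 6 with 2's on the diagonal. Reading the off-diagonal entries as Dynkin edges (a single edge where a_ij = a_ji = -1; a double or triple edge where a_ij * a_ji = 2 or 3), the diagram is a chain of 6 nodes with a double edge at one end; the terminal node there is the unique short simple root (B_6). One simple-root ordering that puts it in standard form is (alpha_3, alpha_5, alpha_1, alpha_6, alpha_4, alpha_2). So the algebra is type B_6, i.e. so(13).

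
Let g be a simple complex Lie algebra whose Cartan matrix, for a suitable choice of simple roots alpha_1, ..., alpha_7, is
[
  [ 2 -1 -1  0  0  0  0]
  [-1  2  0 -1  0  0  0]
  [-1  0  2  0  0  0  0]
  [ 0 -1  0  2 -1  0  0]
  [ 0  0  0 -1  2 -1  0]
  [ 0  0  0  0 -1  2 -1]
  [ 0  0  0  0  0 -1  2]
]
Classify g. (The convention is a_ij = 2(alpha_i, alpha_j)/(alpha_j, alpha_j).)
The matrix has rank 7 with 2's on the diagonal. Reading the off-diagonal entries as Dynkin edges (a single edge where a_ij = a_ji = -1; a double or triple edge where a_ij * a_ji = 2 or 3), the diagram is a chain of 7 nodes with single edges (A_7). One simple-root ordering that puts it in standard form is (alpha_7, alpha_6, alpha_5, alpha_4, alpha_2, alpha_1, alpha_3). So the algebra is type A_7, i.e. sl(8).

type A_7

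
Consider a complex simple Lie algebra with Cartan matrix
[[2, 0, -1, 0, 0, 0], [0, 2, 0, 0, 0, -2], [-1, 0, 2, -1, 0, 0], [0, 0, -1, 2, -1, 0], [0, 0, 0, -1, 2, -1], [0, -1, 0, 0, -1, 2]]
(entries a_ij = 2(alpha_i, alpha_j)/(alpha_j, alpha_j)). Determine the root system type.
The matrix has rank 6 with 2's on the diagonal. Reading the off-diagonal entries as Dynkin edges (a single edge where a_ij = a_ji = -1; a double or triple edge where a_ij * a_ji = 2 or 3), the diagram is a chain of 6 nodes with a double edge at one end; the terminal node there is the unique long simple root (C_6). One simple-root ordering that puts it in standard form is (alpha_1, alpha_3, alpha_4, alpha_5, alpha_6, alpha_2). So the algebra is type C_6, i.e. sp(12).

C_6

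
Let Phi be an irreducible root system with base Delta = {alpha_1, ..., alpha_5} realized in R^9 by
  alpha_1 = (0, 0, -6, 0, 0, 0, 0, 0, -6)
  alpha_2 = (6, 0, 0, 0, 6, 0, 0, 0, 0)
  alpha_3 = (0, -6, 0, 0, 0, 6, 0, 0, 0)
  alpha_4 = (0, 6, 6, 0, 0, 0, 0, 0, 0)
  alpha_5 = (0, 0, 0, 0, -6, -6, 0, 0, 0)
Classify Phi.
Compute the Cartan integers a_ij = 2(alpha_i, alpha_j)/(alpha_j, alpha_j); the resulting 5x5 Cartan matrix is
[[2, 0, 0, -1, 0], [0, 2, 0, 0, -1], [0, 0, 2, -1, -1], [-1, 0, -1, 2, 0], [0, -1, -1, 0, 2]].
All simple roots have the same length, so the diagram is simply laced. The associated Dynkin diagram is a chain of 5 nodes with single edges (A_5), so the type is A_5 (the algebra sl(6)).

type A_5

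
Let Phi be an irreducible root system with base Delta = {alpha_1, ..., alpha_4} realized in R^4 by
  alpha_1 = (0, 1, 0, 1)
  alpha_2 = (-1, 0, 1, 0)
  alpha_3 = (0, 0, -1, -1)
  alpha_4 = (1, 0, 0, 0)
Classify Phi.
B4

Compute the Cartan integers a_ij = 2(alpha_i, alpha_j)/(alpha_j, alpha_j); the resulting 4x4 Cartan matrix is
[[2, 0, -1, 0], [0, 2, -1, -2], [-1, -1, 2, 0], [0, -1, 0, 2]].
The roots have two lengths (squared-length ratio 2:1); the short ones are alpha_{4}. The associated Dynkin diagram is a chain of 4 nodes with a double edge at one end; the terminal node there is the unique short simple root (B_4), so the type is B_4 (the algebra so(9)).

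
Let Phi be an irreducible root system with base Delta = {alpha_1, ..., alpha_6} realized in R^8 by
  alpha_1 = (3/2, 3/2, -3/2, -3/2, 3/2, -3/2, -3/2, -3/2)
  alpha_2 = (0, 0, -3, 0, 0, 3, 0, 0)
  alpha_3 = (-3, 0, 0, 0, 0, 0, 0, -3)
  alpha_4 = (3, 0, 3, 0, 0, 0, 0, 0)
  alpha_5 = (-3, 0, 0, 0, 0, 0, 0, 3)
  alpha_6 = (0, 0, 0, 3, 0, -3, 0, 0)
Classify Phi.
type E_6

Compute the Cartan integers a_ij = 2(alpha_i, alpha_j)/(alpha_j, alpha_j); the resulting 6x6 Cartan matrix is
[[2, 0, 0, 0, -1, 0], [0, 2, 0, -1, 0, -1], [0, 0, 2, -1, 0, 0], [0, -1, -1, 2, -1, 0], [-1, 0, 0, -1, 2, 0], [0, -1, 0, 0, 0, 2]].
All simple roots have the same length, so the diagram is simply laced. The associated Dynkin diagram is a chain of 5 nodes with one extra node attached to the third node from one end (E_6), so the type is E_6.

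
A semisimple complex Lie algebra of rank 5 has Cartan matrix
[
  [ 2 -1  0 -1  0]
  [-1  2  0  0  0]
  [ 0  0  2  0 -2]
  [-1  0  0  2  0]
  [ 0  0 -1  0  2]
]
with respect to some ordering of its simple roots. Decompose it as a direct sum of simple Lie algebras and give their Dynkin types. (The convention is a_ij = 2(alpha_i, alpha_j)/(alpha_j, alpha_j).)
A_3 (sl(4)) + B_2 (so(5))

The diagram associated to this matrix has two connected components: the simple roots {alpha_1, alpha_2, alpha_4} form a chain of 3 nodes with single edges (A_3), and {alpha_3, alpha_5} form a chain of 2 nodes with a double edge at one end; the terminal node there is the unique short simple root (B_2). A semisimple Lie algebra decomposes uniquely as the direct sum of simple ideals, one per connected component of its Dynkin diagram, so g ≅ A_3 ⊕ B_2 (dimension 15 + 10 = 25).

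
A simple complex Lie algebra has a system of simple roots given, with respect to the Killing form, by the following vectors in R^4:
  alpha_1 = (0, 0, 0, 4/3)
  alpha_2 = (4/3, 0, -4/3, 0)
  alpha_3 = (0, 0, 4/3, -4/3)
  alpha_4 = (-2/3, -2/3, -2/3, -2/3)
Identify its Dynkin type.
Compute the Cartan integers a_ij = 2(alpha_i, alpha_j)/(alpha_j, alpha_j); the resulting 4x4 Cartan matrix is
[[2, 0, -1, -1], [0, 2, -1, 0], [-2, -1, 2, 0], [-1, 0, 0, 2]].
The roots have two lengths (squared-length ratio 2:1); the short ones are alpha_{1,4}. The associated Dynkin diagram is a chain of 4 nodes with a double edge between the middle two (F_4), so the type is F_4.

type F_4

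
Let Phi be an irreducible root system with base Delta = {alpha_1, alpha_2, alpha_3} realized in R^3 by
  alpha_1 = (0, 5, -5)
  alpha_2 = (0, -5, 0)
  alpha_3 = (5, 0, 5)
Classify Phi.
type B_3

Compute the Cartan integers a_ij = 2(alpha_i, alpha_j)/(alpha_j, alpha_j); the resulting 3x3 Cartan matrix is
[[2, -2, -1], [-1, 2, 0], [-1, 0, 2]].
The roots have two lengths (squared-length ratio 2:1); the short ones are alpha_{2}. The associated Dynkin diagram is a chain of 3 nodes with a double edge at one end; the terminal node there is the unique short simple root (B_3), so the type is B_3 (the algebra so(7)).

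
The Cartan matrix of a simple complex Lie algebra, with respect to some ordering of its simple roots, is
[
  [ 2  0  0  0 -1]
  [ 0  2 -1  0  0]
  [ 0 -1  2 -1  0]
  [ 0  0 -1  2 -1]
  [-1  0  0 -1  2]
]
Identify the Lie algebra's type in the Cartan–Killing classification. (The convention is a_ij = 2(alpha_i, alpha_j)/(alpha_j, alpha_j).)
A_5 (sl(6))

The matrix has rank 5 with 2's on the diagonal. Reading the off-diagonal entries as Dynkin edges (a single edge where a_ij = a_ji = -1; a double or triple edge where a_ij * a_ji = 2 or 3), the diagram is a chain of 5 nodes with single edges (A_5). One simple-root ordering that puts it in standard form is (alpha_1, alpha_5, alpha_4, alpha_3, alpha_2). So the algebra is type A_5, i.e. sl(6).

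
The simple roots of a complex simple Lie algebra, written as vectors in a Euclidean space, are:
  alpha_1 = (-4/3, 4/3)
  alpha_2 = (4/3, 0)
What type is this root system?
Compute the Cartan integers a_ij = 2(alpha_i, alpha_j)/(alpha_j, alpha_j); the resulting 2x2 Cartan matrix is
[[2, -2], [-1, 2]].
The roots have two lengths (squared-length ratio 2:1); the short ones are alpha_{2}. The associated Dynkin diagram is a chain of 2 nodes with a double edge at one end; the terminal node there is the unique short simple root (B_2), so the type is B_2 (the algebra so(5)).

B_2 (so(5))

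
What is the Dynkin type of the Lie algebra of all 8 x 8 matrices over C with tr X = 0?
This is sl(8), which has dimension 8^2 - 1 = 63 and rank 8 - 1 = 7 (a Cartan subalgebra is the diagonal traceless matrices). In the classification of classical Lie algebras, the special linear algebra sl(n+1) has type A_n; here n = 7, so the Dynkin diagram is a chain of 7 nodes with single edges (A_7). Hence the type is A_7.

A_7 (sl(8))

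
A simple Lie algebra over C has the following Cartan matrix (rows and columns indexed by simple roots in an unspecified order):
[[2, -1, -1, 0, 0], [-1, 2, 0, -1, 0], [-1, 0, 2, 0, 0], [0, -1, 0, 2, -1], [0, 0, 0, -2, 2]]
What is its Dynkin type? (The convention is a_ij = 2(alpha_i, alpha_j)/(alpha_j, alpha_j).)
The matrix has rank 5 with 2's on the diagonal. Reading the off-diagonal entries as Dynkin edges (a single edge where a_ij = a_ji = -1; a double or triple edge where a_ij * a_ji = 2 or 3), the diagram is a chain of 5 nodes with a double edge at one end; the terminal node there is the unique long simple root (C_5). One simple-root ordering that puts it in standard form is (alpha_3, alpha_1, alpha_2, alpha_4, alpha_5). So the algebra is type C_5, i.e. sp(10).

C5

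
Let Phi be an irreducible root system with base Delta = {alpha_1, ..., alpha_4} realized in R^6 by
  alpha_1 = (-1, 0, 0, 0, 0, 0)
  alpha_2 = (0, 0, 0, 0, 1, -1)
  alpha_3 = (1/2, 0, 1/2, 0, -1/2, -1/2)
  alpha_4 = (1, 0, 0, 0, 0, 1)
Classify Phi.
Compute the Cartan integers a_ij = 2(alpha_i, alpha_j)/(alpha_j, alpha_j); the resulting 4x4 Cartan matrix is
[[2, 0, -1, -1], [0, 2, 0, -1], [-1, 0, 2, 0], [-2, -1, 0, 2]].
The roots have two lengths (squared-length ratio 2:1); the short ones are alpha_{1,3}. The associated Dynkin diagram is a chain of 4 nodes with a double edge between the middle two (F_4), so the type is F_4.

type F_4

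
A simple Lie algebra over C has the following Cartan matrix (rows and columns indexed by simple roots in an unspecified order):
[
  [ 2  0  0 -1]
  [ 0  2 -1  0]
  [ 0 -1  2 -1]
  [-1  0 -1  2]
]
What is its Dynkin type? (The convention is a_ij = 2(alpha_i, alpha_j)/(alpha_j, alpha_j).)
The matrix has rank 4 with 2's on the diagonal. Reading the off-diagonal entries as Dynkin edges (a single edge where a_ij = a_ji = -1; a double or triple edge where a_ij * a_ji = 2 or 3), the diagram is a chain of 4 nodes with single edges (A_4). One simple-root ordering that puts it in standard form is (alpha_1, alpha_4, alpha_3, alpha_2). So the algebra is type A_4, i.e. sl(5).

A_4 (sl(5))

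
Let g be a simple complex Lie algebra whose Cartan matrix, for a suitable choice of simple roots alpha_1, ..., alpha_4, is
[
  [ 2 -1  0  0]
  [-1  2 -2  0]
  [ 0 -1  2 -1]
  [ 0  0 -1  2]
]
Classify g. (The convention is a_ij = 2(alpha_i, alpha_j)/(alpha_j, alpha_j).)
The matrix has rank 4 with 2's on the diagonal. Reading the off-diagonal entries as Dynkin edges (a single edge where a_ij = a_ji = -1; a double or triple edge where a_ij * a_ji = 2 or 3), the diagram is a chain of 4 nodes with a double edge between the middle two (F_4). One simple-root ordering that puts it in standard form is (alpha_1, alpha_2, alpha_3, alpha_4). So the algebra is type F_4.

type F_4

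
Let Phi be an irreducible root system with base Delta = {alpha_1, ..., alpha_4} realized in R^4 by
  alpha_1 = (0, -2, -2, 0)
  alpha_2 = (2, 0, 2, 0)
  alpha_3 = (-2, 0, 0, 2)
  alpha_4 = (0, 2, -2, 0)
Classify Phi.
Compute the Cartan integers a_ij = 2(alpha_i, alpha_j)/(alpha_j, alpha_j); the resulting 4x4 Cartan matrix is
[[2, -1, 0, 0], [-1, 2, -1, -1], [0, -1, 2, 0], [0, -1, 0, 2]].
All simple roots have the same length, so the diagram is simply laced. The associated Dynkin diagram is a chain of 2 nodes with a fork of two nodes at one end (D_4), so the type is D_4 (the algebra so(8)).

D_4 (so(8))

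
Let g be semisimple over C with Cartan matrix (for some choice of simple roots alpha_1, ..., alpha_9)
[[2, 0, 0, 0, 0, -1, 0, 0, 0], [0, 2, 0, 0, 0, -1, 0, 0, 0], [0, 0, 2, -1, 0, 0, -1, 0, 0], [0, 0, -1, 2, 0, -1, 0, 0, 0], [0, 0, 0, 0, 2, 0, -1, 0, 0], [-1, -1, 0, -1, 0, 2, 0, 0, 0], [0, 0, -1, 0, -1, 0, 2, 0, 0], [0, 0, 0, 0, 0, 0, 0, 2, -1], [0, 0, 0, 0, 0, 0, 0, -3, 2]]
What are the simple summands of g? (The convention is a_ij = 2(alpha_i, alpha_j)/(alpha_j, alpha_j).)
The diagram associated to this matrix has two connected components: the simple roots {alpha_1, alpha_2, alpha_3, alpha_4, alpha_5, alpha_6, alpha_7} form a chain of 5 nodes with a fork of two nodes at one end (D_7), and {alpha_8, alpha_9} form two nodes joined by a triple edge (G_2). A semisimple Lie algebra decomposes uniquely as the direct sum of simple ideals, one per connected component of its Dynkin diagram, so g ≅ D_7 ⊕ G_2 (dimension 91 + 14 = 105).

D7 + G2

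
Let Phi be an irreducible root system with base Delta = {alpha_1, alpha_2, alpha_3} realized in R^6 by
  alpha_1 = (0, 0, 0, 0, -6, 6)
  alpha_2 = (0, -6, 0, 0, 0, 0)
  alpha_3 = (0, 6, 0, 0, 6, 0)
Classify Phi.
Compute the Cartan integers a_ij = 2(alpha_i, alpha_j)/(alpha_j, alpha_j); the resulting 3x3 Cartan matrix is
[[2, 0, -1], [0, 2, -1], [-1, -2, 2]].
The roots have two lengths (squared-length ratio 2:1); the short ones are alpha_{2}. The associated Dynkin diagram is a chain of 3 nodes with a double edge at one end; the terminal node there is the unique short simple root (B_3), so the type is B_3 (the algebra so(7)).

B_3 (so(7))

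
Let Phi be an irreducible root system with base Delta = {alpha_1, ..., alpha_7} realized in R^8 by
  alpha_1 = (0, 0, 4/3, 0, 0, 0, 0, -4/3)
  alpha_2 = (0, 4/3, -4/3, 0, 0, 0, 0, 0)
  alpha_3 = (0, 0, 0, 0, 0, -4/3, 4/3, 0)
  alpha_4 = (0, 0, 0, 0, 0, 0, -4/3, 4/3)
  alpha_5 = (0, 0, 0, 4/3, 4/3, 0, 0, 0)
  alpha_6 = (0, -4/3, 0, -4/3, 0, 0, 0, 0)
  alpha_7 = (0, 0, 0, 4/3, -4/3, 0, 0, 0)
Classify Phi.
Compute the Cartan integers a_ij = 2(alpha_i, alpha_j)/(alpha_j, alpha_j); the resulting 7x7 Cartan matrix is
[[2, -1, 0, -1, 0, 0, 0], [-1, 2, 0, 0, 0, -1, 0], [0, 0, 2, -1, 0, 0, 0], [-1, 0, -1, 2, 0, 0, 0], [0, 0, 0, 0, 2, -1, 0], [0, -1, 0, 0, -1, 2, -1], [0, 0, 0, 0, 0, -1, 2]].
All simple roots have the same length, so the diagram is simply laced. The associated Dynkin diagram is a chain of 5 nodes with a fork of two nodes at one end (D_7), so the type is D_7 (the algebra so(14)).

D7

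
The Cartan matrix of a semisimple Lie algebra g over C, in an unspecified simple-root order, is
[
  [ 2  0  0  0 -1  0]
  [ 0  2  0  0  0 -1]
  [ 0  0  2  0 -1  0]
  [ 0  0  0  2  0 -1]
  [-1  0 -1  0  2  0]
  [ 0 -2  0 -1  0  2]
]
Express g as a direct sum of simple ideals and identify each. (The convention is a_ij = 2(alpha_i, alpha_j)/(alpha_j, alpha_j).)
The diagram associated to this matrix has two connected components: the simple roots {alpha_1, alpha_3, alpha_5} form a chain of 3 nodes with single edges (A_3), and {alpha_2, alpha_4, alpha_6} form a chain of 3 nodes with a double edge at one end; the terminal node there is the unique short simple root (B_3). A semisimple Lie algebra decomposes uniquely as the direct sum of simple ideals, one per connected component of its Dynkin diagram, so g ≅ A_3 ⊕ B_3 (dimension 15 + 21 = 36).

A_3 (sl(4)) + B_3 (so(7))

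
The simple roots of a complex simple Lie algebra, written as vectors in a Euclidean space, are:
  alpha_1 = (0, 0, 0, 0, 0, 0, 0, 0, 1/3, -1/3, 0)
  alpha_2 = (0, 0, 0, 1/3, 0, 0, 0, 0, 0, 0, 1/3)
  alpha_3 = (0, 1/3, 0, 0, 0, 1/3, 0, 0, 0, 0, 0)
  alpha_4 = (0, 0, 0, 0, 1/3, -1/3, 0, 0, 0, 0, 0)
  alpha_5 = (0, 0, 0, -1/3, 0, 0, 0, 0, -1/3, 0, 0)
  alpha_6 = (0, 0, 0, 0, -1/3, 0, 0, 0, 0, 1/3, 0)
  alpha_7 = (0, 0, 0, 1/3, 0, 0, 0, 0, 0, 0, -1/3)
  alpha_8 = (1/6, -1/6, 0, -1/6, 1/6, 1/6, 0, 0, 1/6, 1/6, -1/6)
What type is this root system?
E_8

Compute the Cartan integers a_ij = 2(alpha_i, alpha_j)/(alpha_j, alpha_j); the resulting 8x8 Cartan matrix is
[[2, 0, 0, 0, -1, -1, 0, 0], [0, 2, 0, 0, -1, 0, 0, -1], [0, 0, 2, -1, 0, 0, 0, 0], [0, 0, -1, 2, 0, -1, 0, 0], [-1, -1, 0, 0, 2, 0, -1, 0], [-1, 0, 0, -1, 0, 2, 0, 0], [0, 0, 0, 0, -1, 0, 2, 0], [0, -1, 0, 0, 0, 0, 0, 2]].
All simple roots have the same length, so the diagram is simply laced. The associated Dynkin diagram is a chain of 7 nodes with one extra node attached to the third node from one end (E_8), so the type is E_8.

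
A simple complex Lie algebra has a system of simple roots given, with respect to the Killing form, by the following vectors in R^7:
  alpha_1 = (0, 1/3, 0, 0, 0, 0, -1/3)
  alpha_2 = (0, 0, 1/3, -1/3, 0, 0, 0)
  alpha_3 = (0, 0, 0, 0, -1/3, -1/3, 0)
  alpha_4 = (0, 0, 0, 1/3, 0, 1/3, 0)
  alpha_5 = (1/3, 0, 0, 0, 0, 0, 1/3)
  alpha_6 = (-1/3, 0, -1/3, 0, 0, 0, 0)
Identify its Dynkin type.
Compute the Cartan integers a_ij = 2(alpha_i, alpha_j)/(alpha_j, alpha_j); the resulting 6x6 Cartan matrix is
[[2, 0, 0, 0, -1, 0], [0, 2, 0, -1, 0, -1], [0, 0, 2, -1, 0, 0], [0, -1, -1, 2, 0, 0], [-1, 0, 0, 0, 2, -1], [0, -1, 0, 0, -1, 2]].
All simple roots have the same length, so the diagram is simply laced. The associated Dynkin diagram is a chain of 6 nodes with single edges (A_6), so the type is A_6 (the algebra sl(7)).

A_6 (sl(7))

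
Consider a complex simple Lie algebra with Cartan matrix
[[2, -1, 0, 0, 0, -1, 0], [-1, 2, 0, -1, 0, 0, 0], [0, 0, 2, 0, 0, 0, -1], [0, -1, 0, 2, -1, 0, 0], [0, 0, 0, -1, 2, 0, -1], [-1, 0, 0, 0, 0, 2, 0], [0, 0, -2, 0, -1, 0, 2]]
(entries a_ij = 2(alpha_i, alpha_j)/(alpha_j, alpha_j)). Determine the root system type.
The matrix has rank 7 with 2's on the diagonal. Reading the off-diagonal entries as Dynkin edges (a single edge where a_ij = a_ji = -1; a double or triple edge where a_ij * a_ji = 2 or 3), the diagram is a chain of 7 nodes with a double edge at one end; the terminal node there is the unique short simple root (B_7). One simple-root ordering that puts it in standard form is (alpha_6, alpha_1, alpha_2, alpha_4, alpha_5, alpha_7, alpha_3). So the algebra is type B_7, i.e. so(15).

B7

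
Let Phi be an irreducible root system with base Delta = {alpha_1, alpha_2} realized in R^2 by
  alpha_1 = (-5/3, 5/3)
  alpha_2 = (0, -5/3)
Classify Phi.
Compute the Cartan integers a_ij = 2(alpha_i, alpha_j)/(alpha_j, alpha_j); the resulting 2x2 Cartan matrix is
[[2, -2], [-1, 2]].
The roots have two lengths (squared-length ratio 2:1); the short ones are alpha_{2}. The associated Dynkin diagram is a chain of 2 nodes with a double edge at one end; the terminal node there is the unique short simple root (B_2), so the type is B_2 (the algebra so(5)).

type B_2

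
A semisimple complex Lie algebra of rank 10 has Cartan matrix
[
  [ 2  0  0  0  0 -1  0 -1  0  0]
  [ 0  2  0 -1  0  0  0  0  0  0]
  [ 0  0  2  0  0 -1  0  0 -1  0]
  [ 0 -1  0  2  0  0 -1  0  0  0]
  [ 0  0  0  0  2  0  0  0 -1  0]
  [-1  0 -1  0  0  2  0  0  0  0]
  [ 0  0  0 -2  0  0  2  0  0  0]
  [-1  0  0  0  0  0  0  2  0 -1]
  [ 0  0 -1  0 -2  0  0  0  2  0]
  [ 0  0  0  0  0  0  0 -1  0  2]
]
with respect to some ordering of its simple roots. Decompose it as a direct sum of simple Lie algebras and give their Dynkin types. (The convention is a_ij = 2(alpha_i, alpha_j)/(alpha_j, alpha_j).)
The diagram associated to this matrix has two connected components: the simple roots {alpha_1, alpha_3, alpha_5, alpha_6, alpha_8, alpha_9, alpha_10} form a chain of 7 nodes with a double edge at one end; the terminal node there is the unique short simple root (B_7), and {alpha_2, alpha_4, alpha_7} form a chain of 3 nodes with a double edge at one end; the terminal node there is the unique long simple root (C_3). A semisimple Lie algebra decomposes uniquely as the direct sum of simple ideals, one per connected component of its Dynkin diagram, so g ≅ B_7 ⊕ C_3 (dimension 105 + 21 = 126).

B_7 + C_3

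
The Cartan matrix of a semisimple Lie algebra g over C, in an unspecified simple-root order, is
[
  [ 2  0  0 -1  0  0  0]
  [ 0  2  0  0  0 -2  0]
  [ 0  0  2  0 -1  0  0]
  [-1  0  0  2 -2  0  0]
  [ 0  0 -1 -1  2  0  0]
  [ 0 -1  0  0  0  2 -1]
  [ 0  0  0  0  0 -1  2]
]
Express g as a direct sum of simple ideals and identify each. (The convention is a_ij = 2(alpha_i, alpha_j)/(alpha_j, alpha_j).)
The diagram associated to this matrix has two connected components: the simple roots {alpha_2, alpha_6, alpha_7} form a chain of 3 nodes with a double edge at one end; the terminal node there is the unique long simple root (C_3), and {alpha_1, alpha_3, alpha_4, alpha_5} form a chain of 4 nodes with a double edge between the middle two (F_4). A semisimple Lie algebra decomposes uniquely as the direct sum of simple ideals, one per connected component of its Dynkin diagram, so g ≅ C_3 ⊕ F_4 (dimension 21 + 52 = 73).

C_3 + F_4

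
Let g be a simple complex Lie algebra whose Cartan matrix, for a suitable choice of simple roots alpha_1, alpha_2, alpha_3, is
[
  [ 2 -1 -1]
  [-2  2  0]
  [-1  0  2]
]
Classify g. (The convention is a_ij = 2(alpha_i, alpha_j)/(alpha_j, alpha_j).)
C3

The matrix has rank 3 with 2's on the diagonal. Reading the off-diagonal entries as Dynkin edges (a single edge where a_ij = a_ji = -1; a double or triple edge where a_ij * a_ji = 2 or 3), the diagram is a chain of 3 nodes with a double edge at one end; the terminal node there is the unique long simple root (C_3). One simple-root ordering that puts it in standard form is (alpha_3, alpha_1, alpha_2). So the algebra is type C_3, i.e. sp(6).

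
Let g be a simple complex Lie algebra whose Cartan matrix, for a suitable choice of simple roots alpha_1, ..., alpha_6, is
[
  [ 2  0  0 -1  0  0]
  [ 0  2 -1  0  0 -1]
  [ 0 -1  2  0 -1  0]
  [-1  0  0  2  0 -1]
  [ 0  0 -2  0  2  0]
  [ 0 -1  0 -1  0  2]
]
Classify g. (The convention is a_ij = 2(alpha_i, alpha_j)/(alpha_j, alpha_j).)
C_6

The matrix has rank 6 with 2's on the diagonal. Reading the off-diagonal entries as Dynkin edges (a single edge where a_ij = a_ji = -1; a double or triple edge where a_ij * a_ji = 2 or 3), the diagram is a chain of 6 nodes with a double edge at one end; the terminal node there is the unique long simple root (C_6). One simple-root ordering that puts it in standard form is (alpha_1, alpha_4, alpha_6, alpha_2, alpha_3, alpha_5). So the algebra is type C_6, i.e. sp(12).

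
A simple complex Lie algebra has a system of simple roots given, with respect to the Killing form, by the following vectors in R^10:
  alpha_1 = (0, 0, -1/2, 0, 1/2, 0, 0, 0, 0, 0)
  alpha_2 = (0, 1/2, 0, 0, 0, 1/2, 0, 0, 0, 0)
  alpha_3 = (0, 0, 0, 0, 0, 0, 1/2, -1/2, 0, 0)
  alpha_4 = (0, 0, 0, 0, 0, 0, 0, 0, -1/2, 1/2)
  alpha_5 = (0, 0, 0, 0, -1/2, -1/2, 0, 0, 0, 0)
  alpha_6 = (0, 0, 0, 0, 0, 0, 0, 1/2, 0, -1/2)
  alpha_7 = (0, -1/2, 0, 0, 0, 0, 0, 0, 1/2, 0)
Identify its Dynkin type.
A7

Compute the Cartan integers a_ij = 2(alpha_i, alpha_j)/(alpha_j, alpha_j); the resulting 7x7 Cartan matrix is
[[2, 0, 0, 0, -1, 0, 0], [0, 2, 0, 0, -1, 0, -1], [0, 0, 2, 0, 0, -1, 0], [0, 0, 0, 2, 0, -1, -1], [-1, -1, 0, 0, 2, 0, 0], [0, 0, -1, -1, 0, 2, 0], [0, -1, 0, -1, 0, 0, 2]].
All simple roots have the same length, so the diagram is simply laced. The associated Dynkin diagram is a chain of 7 nodes with single edges (A_7), so the type is A_7 (the algebra sl(8)).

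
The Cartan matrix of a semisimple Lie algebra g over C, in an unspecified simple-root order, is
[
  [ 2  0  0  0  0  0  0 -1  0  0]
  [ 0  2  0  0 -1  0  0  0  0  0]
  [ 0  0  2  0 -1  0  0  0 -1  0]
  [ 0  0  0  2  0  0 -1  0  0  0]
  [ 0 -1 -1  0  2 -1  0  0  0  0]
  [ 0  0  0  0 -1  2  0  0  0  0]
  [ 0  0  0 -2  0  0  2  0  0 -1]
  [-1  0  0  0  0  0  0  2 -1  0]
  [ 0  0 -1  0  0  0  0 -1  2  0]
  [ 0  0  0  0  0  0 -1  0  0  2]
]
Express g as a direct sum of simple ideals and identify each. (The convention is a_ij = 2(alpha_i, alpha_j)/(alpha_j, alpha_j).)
The diagram associated to this matrix has two connected components: the simple roots {alpha_4, alpha_7, alpha_10} form a chain of 3 nodes with a double edge at one end; the terminal node there is the unique short simple root (B_3), and {alpha_1, alpha_2, alpha_3, alpha_5, alpha_6, alpha_8, alpha_9} form a chain of 5 nodes with a fork of two nodes at one end (D_7). A semisimple Lie algebra decomposes uniquely as the direct sum of simple ideals, one per connected component of its Dynkin diagram, so g ≅ B_3 ⊕ D_7 (dimension 21 + 91 = 112).

B3 ⊕ D7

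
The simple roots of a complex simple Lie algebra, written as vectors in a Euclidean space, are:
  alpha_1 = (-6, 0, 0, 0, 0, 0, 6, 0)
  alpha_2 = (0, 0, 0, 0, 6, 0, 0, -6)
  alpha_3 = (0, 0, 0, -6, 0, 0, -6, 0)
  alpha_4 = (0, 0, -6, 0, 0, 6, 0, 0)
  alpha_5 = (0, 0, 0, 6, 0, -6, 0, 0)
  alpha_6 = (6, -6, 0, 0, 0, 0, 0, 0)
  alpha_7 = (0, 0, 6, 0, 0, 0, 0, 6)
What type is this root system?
Compute the Cartan integers a_ij = 2(alpha_i, alpha_j)/(alpha_j, alpha_j); the resulting 7x7 Cartan matrix is
[[2, 0, -1, 0, 0, -1, 0], [0, 2, 0, 0, 0, 0, -1], [-1, 0, 2, 0, -1, 0, 0], [0, 0, 0, 2, -1, 0, -1], [0, 0, -1, -1, 2, 0, 0], [-1, 0, 0, 0, 0, 2, 0], [0, -1, 0, -1, 0, 0, 2]].
All simple roots have the same length, so the diagram is simply laced. The associated Dynkin diagram is a chain of 7 nodes with single edges (A_7), so the type is A_7 (the algebra sl(8)).

type A_7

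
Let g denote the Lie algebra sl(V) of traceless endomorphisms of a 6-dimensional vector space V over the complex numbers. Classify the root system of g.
This is sl(6), which has dimension 6^2 - 1 = 35 and rank 6 - 1 = 5 (a Cartan subalgebra is the diagonal traceless matrices). In the classification of classical Lie algebras, the special linear algebra sl(n+1) has type A_n; here n = 5, so the Dynkin diagram is a chain of 5 nodes with single edges (A_5). Hence the type is A_5.

A5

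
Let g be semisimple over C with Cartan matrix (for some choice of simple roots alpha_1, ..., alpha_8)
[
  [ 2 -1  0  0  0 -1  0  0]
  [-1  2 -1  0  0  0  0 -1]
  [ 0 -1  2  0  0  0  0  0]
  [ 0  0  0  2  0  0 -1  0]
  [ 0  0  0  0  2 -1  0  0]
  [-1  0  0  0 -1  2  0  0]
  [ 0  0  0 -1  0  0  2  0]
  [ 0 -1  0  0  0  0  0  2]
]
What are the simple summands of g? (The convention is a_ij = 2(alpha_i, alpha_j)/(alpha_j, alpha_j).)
The diagram associated to this matrix has two connected components: the simple roots {alpha_4, alpha_7} form a chain of 2 nodes with single edges (A_2), and {alpha_1, alpha_2, alpha_3, alpha_5, alpha_6, alpha_8} form a chain of 4 nodes with a fork of two nodes at one end (D_6). A semisimple Lie algebra decomposes uniquely as the direct sum of simple ideals, one per connected component of its Dynkin diagram, so g ≅ A_2 ⊕ D_6 (dimension 8 + 66 = 74).

A2 ⊕ D6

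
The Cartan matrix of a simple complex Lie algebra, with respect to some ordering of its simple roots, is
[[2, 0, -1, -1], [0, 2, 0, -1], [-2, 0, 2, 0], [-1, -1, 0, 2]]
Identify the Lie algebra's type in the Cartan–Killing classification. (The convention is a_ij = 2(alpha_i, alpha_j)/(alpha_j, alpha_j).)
The matrix has rank 4 with 2's on the diagonal. Reading the off-diagonal entries as Dynkin edges (a single edge where a_ij = a_ji = -1; a double or triple edge where a_ij * a_ji = 2 or 3), the diagram is a chain of 4 nodes with a double edge at one end; the terminal node there is the unique long simple root (C_4). One simple-root ordering that puts it in standard form is (alpha_2, alpha_4, alpha_1, alpha_3). So the algebra is type C_4, i.e. sp(8).

C_4 (sp(8))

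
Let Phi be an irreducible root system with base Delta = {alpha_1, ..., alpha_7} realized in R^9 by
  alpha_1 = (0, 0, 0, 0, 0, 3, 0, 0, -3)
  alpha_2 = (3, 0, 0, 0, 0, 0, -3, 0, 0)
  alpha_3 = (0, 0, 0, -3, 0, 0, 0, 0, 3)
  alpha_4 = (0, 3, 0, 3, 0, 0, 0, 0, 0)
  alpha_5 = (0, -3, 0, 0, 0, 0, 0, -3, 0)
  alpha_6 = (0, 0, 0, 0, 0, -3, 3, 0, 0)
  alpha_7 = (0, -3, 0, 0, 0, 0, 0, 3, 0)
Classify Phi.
D_7

Compute the Cartan integers a_ij = 2(alpha_i, alpha_j)/(alpha_j, alpha_j); the resulting 7x7 Cartan matrix is
[[2, 0, -1, 0, 0, -1, 0], [0, 2, 0, 0, 0, -1, 0], [-1, 0, 2, -1, 0, 0, 0], [0, 0, -1, 2, -1, 0, -1], [0, 0, 0, -1, 2, 0, 0], [-1, -1, 0, 0, 0, 2, 0], [0, 0, 0, -1, 0, 0, 2]].
All simple roots have the same length, so the diagram is simply laced. The associated Dynkin diagram is a chain of 5 nodes with a fork of two nodes at one end (D_7), so the type is D_7 (the algebra so(14)).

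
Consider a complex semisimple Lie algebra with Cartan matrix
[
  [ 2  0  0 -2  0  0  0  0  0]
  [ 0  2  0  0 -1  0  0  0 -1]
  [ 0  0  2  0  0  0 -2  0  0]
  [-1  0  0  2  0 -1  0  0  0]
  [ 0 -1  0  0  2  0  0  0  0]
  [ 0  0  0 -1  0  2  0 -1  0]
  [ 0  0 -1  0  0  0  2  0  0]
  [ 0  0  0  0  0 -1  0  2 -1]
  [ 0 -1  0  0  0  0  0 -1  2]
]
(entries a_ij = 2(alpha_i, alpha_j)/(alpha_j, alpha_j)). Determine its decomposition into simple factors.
The diagram associated to this matrix has two connected components: the simple roots {alpha_3, alpha_7} form a chain of 2 nodes with a double edge at one end; the terminal node there is the unique short simple root (B_2), and {alpha_1, alpha_2, alpha_4, alpha_5, alpha_6, alpha_8, alpha_9} form a chain of 7 nodes with a double edge at one end; the terminal node there is the unique long simple root (C_7). A semisimple Lie algebra decomposes uniquely as the direct sum of simple ideals, one per connected component of its Dynkin diagram, so g ≅ B_2 ⊕ C_7 (dimension 10 + 105 = 115).

B2 ⊕ C7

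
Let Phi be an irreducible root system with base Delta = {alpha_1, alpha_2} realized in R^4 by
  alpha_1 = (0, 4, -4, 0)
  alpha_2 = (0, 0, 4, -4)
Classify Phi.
A2

Compute the Cartan integers a_ij = 2(alpha_i, alpha_j)/(alpha_j, alpha_j); the resulting 2x2 Cartan matrix is
[[2, -1], [-1, 2]].
All simple roots have the same length, so the diagram is simply laced. The associated Dynkin diagram is a chain of 2 nodes with single edges (A_2), so the type is A_2 (the algebra sl(3)).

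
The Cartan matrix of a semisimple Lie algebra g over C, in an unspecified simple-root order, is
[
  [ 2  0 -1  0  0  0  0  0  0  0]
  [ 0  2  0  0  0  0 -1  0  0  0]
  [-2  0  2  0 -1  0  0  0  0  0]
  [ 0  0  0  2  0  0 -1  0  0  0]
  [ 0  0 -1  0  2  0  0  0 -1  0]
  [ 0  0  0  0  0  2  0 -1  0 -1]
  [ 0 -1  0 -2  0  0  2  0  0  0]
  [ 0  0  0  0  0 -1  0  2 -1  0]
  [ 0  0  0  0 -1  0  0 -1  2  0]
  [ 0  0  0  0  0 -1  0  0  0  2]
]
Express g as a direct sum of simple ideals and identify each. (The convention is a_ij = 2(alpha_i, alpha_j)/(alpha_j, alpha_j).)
B_3 + B_7

The diagram associated to this matrix has two connected components: the simple roots {alpha_2, alpha_4, alpha_7} form a chain of 3 nodes with a double edge at one end; the terminal node there is the unique short simple root (B_3), and {alpha_1, alpha_3, alpha_5, alpha_6, alpha_8, alpha_9, alpha_10} form a chain of 7 nodes with a double edge at one end; the terminal node there is the unique short simple root (B_7). A semisimple Lie algebra decomposes uniquely as the direct sum of simple ideals, one per connected component of its Dynkin diagram, so g ≅ B_3 ⊕ B_7 (dimension 21 + 105 = 126).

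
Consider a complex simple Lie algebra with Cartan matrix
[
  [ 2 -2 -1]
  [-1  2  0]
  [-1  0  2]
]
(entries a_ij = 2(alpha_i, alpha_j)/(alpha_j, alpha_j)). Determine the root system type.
The matrix has rank 3 with 2's on the diagonal. Reading the off-diagonal entries as Dynkin edges (a single edge where a_ij = a_ji = -1; a double or triple edge where a_ij * a_ji = 2 or 3), the diagram is a chain of 3 nodes with a double edge at one end; the terminal node there is the unique short simple root (B_3). One simple-root ordering that puts it in standard form is (alpha_3, alpha_1, alpha_2). So the algebra is type B_3, i.e. so(7).

B_3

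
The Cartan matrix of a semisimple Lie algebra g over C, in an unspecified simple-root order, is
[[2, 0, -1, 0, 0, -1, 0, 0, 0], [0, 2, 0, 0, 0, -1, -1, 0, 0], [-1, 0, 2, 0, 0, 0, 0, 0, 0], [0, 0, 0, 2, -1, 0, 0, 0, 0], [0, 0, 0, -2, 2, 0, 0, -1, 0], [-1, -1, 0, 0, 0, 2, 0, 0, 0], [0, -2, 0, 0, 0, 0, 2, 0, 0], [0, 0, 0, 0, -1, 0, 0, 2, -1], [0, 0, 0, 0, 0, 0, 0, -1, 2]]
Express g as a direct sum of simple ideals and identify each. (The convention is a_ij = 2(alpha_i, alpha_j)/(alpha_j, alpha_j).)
type B_4 ⊕ type C_5

The diagram associated to this matrix has two connected components: the simple roots {alpha_4, alpha_5, alpha_8, alpha_9} form a chain of 4 nodes with a double edge at one end; the terminal node there is the unique short simple root (B_4), and {alpha_1, alpha_2, alpha_3, alpha_6, alpha_7} form a chain of 5 nodes with a double edge at one end; the terminal node there is the unique long simple root (C_5). A semisimple Lie algebra decomposes uniquely as the direct sum of simple ideals, one per connected component of its Dynkin diagram, so g ≅ B_4 ⊕ C_5 (dimension 36 + 55 = 91).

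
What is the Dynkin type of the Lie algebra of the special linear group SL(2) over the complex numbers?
A1

This is sl(2), which has dimension 2^2 - 1 = 3 and rank 2 - 1 = 1 (a Cartan subalgebra is the diagonal traceless matrices). In the classification of classical Lie algebras, the special linear algebra sl(n+1) has type A_n; here n = 1, so the Dynkin diagram is a chain of 1 nodes with single edges (A_1). Hence the type is A_1.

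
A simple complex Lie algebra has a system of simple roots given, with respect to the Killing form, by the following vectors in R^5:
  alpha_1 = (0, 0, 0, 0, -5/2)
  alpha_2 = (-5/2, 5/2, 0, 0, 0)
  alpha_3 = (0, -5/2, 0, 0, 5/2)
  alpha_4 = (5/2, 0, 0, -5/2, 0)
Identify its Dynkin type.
Compute the Cartan integers a_ij = 2(alpha_i, alpha_j)/(alpha_j, alpha_j); the resulting 4x4 Cartan matrix is
[[2, 0, -1, 0], [0, 2, -1, -1], [-2, -1, 2, 0], [0, -1, 0, 2]].
The roots have two lengths (squared-length ratio 2:1); the short ones are alpha_{1}. The associated Dynkin diagram is a chain of 4 nodes with a double edge at one end; the terminal node there is the unique short simple root (B_4), so the type is B_4 (the algebra so(9)).

B4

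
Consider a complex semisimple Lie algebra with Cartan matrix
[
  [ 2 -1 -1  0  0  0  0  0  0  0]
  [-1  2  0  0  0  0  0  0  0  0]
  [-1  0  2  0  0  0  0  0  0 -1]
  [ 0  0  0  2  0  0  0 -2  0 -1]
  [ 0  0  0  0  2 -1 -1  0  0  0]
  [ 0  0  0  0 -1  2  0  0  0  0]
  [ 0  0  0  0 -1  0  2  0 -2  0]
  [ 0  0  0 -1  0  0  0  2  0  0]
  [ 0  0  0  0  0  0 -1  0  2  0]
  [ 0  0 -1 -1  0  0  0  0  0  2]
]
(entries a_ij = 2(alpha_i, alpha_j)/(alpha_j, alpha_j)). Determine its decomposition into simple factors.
The diagram associated to this matrix has two connected components: the simple roots {alpha_5, alpha_6, alpha_7, alpha_9} form a chain of 4 nodes with a double edge at one end; the terminal node there is the unique short simple root (B_4), and {alpha_1, alpha_2, alpha_3, alpha_4, alpha_8, alpha_10} form a chain of 6 nodes with a double edge at one end; the terminal node there is the unique short simple root (B_6). A semisimple Lie algebra decomposes uniquely as the direct sum of simple ideals, one per connected component of its Dynkin diagram, so g ≅ B_4 ⊕ B_6 (dimension 36 + 78 = 114).

B_4 + B_6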